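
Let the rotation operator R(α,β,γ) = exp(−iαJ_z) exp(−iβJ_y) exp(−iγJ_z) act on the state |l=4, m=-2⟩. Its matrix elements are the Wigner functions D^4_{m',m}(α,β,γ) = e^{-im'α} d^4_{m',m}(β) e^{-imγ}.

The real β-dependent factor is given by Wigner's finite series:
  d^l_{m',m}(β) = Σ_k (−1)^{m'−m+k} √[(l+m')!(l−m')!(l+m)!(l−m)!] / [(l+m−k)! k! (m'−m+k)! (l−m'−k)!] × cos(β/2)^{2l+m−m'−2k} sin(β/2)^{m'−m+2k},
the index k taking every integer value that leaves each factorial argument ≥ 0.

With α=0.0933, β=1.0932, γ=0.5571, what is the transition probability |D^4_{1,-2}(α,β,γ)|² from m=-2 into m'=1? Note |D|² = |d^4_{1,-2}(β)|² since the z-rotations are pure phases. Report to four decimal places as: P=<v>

First d^4_{1,-2}(β=1.0932), then the phase factors e^{-i(1)α} and e^{-i(-2)γ}:
With c≡cos(β/2)=0.854297 and s≡sin(β/2)=0.519786, N=[120·6·2·720]^{1/2}=1018.233765
k∈{0,1,2} keeps every argument non-negative
  k=0: (−1)^3·1018.2338/(72)·0.8543^5·0.5198^3 = -0.903715
  k=1: (−1)^4·1018.2338/(48)·0.8543^3·0.5198^5 = +0.501827
  k=2: (−1)^5·1018.2338/(240)·0.8543^1·0.5198^7 = -0.037155
d^4_{1,-2}(1.0932) = -0.903715 +0.501827 -0.037155 = -0.439043
|D^4_{1,-2}|² = |d^4_{1,-2}(β)|² = (-0.439043)² = 0.192759 (the z-rotation phases have unit modulus)

P=0.1928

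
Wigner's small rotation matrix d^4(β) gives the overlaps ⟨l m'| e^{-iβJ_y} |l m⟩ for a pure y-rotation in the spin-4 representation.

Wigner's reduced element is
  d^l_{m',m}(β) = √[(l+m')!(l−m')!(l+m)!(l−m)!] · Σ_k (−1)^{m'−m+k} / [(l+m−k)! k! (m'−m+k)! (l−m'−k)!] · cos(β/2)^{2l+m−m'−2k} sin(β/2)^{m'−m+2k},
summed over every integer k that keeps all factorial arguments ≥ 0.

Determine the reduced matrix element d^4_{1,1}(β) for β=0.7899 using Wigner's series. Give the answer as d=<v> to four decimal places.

d=-0.3968

d^4_{1,1}(β=0.7899) via Wigner's sum:
c=cos(0.7899/2)=0.923016, s=sin(0.7899/2)=0.384762; N=√[120·6·120·6]=720.000000
Admissible k: 0..3 (factorial args all ≥0)
  k=0: (−1)^0·720.0000/(720)·0.9230^8·0.3848^0 = +0.526833
  k=1: (−1)^1·720.0000/(48)·0.9230^6·0.3848^2 = -1.373190
  k=2: (−1)^2·720.0000/(24)·0.9230^4·0.3848^4 = +0.477229
  k=3: (−1)^3·720.0000/(72)·0.9230^2·0.3848^6 = -0.027642
d^4_{1,1}(0.7899) = +0.526833 -1.373190 +0.477229 -0.027642 = -0.396770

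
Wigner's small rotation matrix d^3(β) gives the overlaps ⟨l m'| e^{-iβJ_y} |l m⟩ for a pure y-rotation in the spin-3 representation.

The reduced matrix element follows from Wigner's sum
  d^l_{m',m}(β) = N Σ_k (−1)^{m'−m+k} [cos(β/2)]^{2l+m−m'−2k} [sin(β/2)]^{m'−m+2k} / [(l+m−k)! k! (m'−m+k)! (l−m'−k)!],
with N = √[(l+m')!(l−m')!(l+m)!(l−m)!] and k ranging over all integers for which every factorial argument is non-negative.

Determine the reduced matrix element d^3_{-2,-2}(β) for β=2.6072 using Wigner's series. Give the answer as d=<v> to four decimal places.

d^3_{-2,-2}(β=2.6072) via Wigner's sum:
Half-angle: c=0.264028, s=0.964515. N=√(1·120·1·120)=120.000000
k∈{0,1} keeps every argument non-negative
  k=0: (−1)^0·120.0000/(120)·0.2640^6·0.9645^0 = +0.000339
  k=1: (−1)^1·120.0000/(24)·0.2640^4·0.9645^2 = -0.022604
d^3_{-2,-2}(2.6072) = +0.000339 -0.022604 = -0.022265

d=-0.0223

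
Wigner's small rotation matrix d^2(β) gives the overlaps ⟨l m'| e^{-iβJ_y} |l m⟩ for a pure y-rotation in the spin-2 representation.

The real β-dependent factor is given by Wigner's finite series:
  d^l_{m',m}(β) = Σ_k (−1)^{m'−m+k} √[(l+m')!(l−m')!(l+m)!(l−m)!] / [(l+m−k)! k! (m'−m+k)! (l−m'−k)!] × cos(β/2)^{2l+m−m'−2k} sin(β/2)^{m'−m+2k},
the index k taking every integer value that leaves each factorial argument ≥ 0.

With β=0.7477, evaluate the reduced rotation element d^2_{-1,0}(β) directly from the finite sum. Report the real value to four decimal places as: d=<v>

d=0.6106

d^2_{-1,0}(β=0.7477) via Wigner's sum:
c=cos(0.7477/2)=0.930928, s=sin(0.7477/2)=0.365202; N=√[1·6·2·2]=4.898979
Admissible k: 1..2 (factorial args all ≥0)
  k=1: (−1)^0·4.8990/(2)·0.9309^3·0.3652^1 = +0.721701
  k=2: (−1)^1·4.8990/(2)·0.9309^1·0.3652^3 = -0.111069
d^2_{-1,0}(0.7477) = +0.721701 -0.111069 = +0.610633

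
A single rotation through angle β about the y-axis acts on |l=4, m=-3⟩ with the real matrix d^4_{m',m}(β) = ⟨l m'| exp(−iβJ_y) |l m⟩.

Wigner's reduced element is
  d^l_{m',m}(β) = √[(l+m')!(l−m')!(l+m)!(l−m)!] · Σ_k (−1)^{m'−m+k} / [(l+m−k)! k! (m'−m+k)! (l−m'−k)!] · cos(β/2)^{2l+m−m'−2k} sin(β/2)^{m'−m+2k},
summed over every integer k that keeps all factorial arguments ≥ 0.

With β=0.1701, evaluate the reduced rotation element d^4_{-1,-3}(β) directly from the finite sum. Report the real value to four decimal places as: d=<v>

d=0.0554

d^4_{-1,-3}(β=0.1701) via Wigner's sum:
c=cos(0.1701/2)=0.996385, s=sin(0.1701/2)=0.084948; N=√[6·120·1·5040]=1904.940944
k: max(0,(-3)−(-1))=0 … min(4+(-3),4−(-1))=1
  k=0: (−1)^2·1904.9409/(240)·0.9964^6·0.0849^2 = +0.056045
  k=1: (−1)^3·1904.9409/(144)·0.9964^4·0.0849^4 = -0.000679
d^4_{-1,-3}(0.1701) = +0.056045 -0.000679 = +0.055366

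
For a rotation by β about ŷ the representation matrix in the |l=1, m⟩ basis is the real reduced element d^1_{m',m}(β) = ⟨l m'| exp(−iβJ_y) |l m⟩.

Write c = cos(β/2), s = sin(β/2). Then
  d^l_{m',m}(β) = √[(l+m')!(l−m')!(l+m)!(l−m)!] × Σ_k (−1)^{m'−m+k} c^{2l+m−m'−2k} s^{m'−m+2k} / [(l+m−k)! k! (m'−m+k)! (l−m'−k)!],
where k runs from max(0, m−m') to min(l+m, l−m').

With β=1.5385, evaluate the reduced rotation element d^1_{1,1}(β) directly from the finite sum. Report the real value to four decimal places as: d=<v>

d^1_{1,1}(β=1.5385) via Wigner's sum:
With c≡cos(β/2)=0.718433 and s≡sin(β/2)=0.695597, N=[2·1·2·1]^{1/2}=2.000000
The bounds max(0,m−m')=0 and min(l+m,l−m')=0 give 1 term
  k=0: (−1)^0·2.0000/(2)·0.7184^2·0.6956^0 = +0.516145
d^1_{1,1}(1.5385) = +0.516145

d=0.5161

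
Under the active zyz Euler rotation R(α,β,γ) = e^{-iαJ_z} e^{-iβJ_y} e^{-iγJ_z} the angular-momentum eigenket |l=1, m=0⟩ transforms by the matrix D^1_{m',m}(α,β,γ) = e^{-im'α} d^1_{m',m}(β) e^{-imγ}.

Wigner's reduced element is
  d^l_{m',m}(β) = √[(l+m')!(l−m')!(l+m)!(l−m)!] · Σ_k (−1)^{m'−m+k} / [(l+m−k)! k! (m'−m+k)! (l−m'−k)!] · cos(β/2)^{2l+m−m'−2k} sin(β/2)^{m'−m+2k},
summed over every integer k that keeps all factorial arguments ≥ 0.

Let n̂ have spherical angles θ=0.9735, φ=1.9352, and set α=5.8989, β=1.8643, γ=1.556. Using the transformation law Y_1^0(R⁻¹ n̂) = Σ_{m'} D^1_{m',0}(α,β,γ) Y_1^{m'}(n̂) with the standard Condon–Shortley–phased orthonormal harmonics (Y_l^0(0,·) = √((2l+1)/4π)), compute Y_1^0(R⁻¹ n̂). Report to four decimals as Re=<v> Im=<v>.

Need the full column D^1_{m',0} for m'=−1..1 at α=5.8989, β=1.8643, γ=1.556.
cos(β/2)=0.596109, sin(β/2)=0.802903
d^1_{-1,0}: single k=1 term ⇒ +0.676868;  D = +0.627502-0.253756i
d^1_{0,0}: k∈[0..1] ⇒ +0.355346 -0.644654 = -0.289308;  D = -0.289308+0.000000i
d^1_{1,0}: single k=0 term ⇒ -0.676868;  D = -0.627502-0.253756i
Y_1^{m'}(θ=0.9735,φ=1.9352) and Σ D·Y over m':
  (+0.6275-0.2538i)·(-0.1018-0.2669i)  (-0.2893+0.0000i)·(+0.2748+0.0000i)  (-0.6275-0.2538i)·(+0.1018-0.2669i)
Y_1^0(R⁻¹ n̂) = -0.342738+0.000000i

Re=-0.3427 Im=0.0000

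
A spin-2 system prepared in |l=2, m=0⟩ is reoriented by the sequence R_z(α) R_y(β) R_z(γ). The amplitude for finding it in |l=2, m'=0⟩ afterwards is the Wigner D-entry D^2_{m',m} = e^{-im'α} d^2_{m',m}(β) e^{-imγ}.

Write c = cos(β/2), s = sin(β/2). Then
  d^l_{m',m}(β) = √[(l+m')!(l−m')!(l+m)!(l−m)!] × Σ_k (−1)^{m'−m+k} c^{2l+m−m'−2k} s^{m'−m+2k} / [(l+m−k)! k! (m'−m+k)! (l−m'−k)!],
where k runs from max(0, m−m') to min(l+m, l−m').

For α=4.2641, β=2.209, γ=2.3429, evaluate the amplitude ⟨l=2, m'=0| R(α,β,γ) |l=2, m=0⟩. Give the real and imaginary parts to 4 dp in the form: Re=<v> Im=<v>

First d^2_{0,0}(β=2.209), then the phase factors e^{-i(0)α} and e^{-i(0)γ}:
c=cos(2.209/2)=0.449581, s=sin(2.209/2)=0.893240; N=√[2·2·2·2]=4.000000
The bounds max(0,m−m')=0 and min(l+m,l−m')=2 give 3 terms
  k=0: (−1)^0·4.0000/(4)·0.4496^4·0.8932^0 = +0.040854
  k=1: (−1)^1·4.0000/(1)·0.4496^2·0.8932^2 = -0.645078
  k=2: (−1)^2·4.0000/(4)·0.4496^0·0.8932^4 = +0.636607
d^2_{0,0}(2.209) = +0.040854 -0.645078 +0.636607 = +0.032384
Attach z-rotation phases: D = e^{-i(0)(4.2641)}·(+0.032384)·e^{-i(0)(2.3429)} = +0.032384+0.000000i

Re=0.0324 Im=0.0000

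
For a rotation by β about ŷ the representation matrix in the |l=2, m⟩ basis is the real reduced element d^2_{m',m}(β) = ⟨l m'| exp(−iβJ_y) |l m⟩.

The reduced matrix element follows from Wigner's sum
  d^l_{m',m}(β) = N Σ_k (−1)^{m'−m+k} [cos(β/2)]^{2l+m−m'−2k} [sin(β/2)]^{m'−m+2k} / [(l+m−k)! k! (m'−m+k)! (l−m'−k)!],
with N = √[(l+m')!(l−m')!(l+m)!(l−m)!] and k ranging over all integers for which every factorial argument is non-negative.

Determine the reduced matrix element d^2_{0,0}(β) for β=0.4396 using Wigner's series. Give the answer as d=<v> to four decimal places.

d^2_{0,0}(β=0.4396) via Wigner's sum:
Half-angle: c=0.975941, s=0.218034. N=√(2·2·2·2)=4.000000
k: max(0,(0)−(0))=0 … min(2+(0),2−(0))=2
  k=0: (−1)^0·4.0000/(4)·0.9759^4·0.2180^0 = +0.907182
  k=1: (−1)^1·4.0000/(1)·0.9759^2·0.2180^2 = -0.181116
  k=2: (−1)^2·4.0000/(4)·0.9759^0·0.2180^4 = +0.002260
d^2_{0,0}(0.4396) = +0.907182 -0.181116 +0.002260 = +0.728326

d=0.7283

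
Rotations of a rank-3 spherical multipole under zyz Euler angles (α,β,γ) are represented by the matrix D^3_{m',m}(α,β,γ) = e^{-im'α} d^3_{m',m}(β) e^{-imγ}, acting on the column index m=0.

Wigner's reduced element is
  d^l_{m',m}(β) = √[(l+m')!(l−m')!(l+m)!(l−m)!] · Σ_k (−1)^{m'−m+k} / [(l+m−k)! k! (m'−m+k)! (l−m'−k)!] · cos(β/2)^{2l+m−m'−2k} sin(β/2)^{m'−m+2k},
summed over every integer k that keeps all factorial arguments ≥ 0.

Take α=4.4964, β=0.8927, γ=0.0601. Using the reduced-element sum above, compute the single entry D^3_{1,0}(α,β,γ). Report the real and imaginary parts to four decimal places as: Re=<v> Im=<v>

Re=0.0699 Im=-0.3187

First d^3_{1,0}(β=0.8927), then the phase factors e^{-i(1)α} and e^{-i(0)γ}:
Half-angle: c=0.902029, s=0.431676. N=√(24·2·6·6)=41.569219
The bounds max(0,m−m')=0 and min(l+m,l−m')=2 give 3 terms
  k=0: (−1)^1·41.5692/(12)·0.9020^5·0.4317^1 = -0.892998
  k=1: (−1)^2·41.5692/(4)·0.9020^3·0.4317^3 = +0.613545
  k=2: (−1)^3·41.5692/(12)·0.9020^1·0.4317^5 = -0.046838
d^3_{1,0}(0.8927) = -0.892998 +0.613545 -0.046838 = -0.326291
Attach z-rotation phases: D = e^{-i(1)(4.4964)}·(-0.326291)·e^{-i(0)(0.0601)} = +0.069928-0.318709i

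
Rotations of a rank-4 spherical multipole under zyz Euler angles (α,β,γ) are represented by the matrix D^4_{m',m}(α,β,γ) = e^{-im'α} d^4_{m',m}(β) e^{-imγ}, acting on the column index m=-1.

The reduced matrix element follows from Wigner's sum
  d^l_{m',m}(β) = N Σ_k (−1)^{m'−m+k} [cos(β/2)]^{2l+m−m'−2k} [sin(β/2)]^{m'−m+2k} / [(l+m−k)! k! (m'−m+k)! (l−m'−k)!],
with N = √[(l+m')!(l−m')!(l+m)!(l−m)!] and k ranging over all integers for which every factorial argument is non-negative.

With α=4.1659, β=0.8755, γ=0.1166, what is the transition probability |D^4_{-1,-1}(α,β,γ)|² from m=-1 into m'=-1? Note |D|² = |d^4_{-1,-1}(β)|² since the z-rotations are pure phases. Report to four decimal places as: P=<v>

Split into d^4_{-1,-1}(β=0.8755) × two z-phases.
c=cos(0.8755/2)=0.905708, s=sin(0.8755/2)=0.423903; N=√[6·120·6·120]=720.000000
k: max(0,(-1)−(-1))=0 … min(4+(-1),4−(-1))=3
  k=0: (−1)^0·720.0000/(720)·0.9057^8·0.4239^0 = +0.452798
  k=1: (−1)^1·720.0000/(48)·0.9057^6·0.4239^2 = -1.487826
  k=2: (−1)^2·720.0000/(24)·0.9057^4·0.4239^4 = +0.651836
  k=3: (−1)^3·720.0000/(72)·0.9057^2·0.4239^6 = -0.047596
d^4_{-1,-1}(0.8755) = +0.452798 -1.487826 +0.651836 -0.047596 = -0.430788
|D^4_{-1,-1}|² = |d^4_{-1,-1}(β)|² = (-0.430788)² = 0.185578 (the z-rotation phases have unit modulus)

P=0.1856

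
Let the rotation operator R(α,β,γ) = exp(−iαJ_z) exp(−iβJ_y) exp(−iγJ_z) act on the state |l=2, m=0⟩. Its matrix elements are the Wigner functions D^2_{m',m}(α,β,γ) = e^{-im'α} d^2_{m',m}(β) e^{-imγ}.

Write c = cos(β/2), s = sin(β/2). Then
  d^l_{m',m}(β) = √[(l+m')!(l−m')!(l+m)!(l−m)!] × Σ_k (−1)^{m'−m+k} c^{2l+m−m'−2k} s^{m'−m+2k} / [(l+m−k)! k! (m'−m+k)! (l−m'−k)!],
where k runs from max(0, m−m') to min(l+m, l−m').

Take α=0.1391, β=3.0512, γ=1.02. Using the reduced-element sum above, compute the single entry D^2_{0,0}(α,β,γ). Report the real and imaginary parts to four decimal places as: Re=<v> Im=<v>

Re=0.9878 Im=0.0000

First d^2_{0,0}(β=3.0512), then the phase factors e^{-i(0)α} and e^{-i(0)γ}:
With c≡cos(β/2)=0.045181 and s≡sin(β/2)=0.998979, N=[2·2·2·2]^{1/2}=4.000000
The bounds max(0,m−m')=0 and min(l+m,l−m')=2 give 3 terms
  k=0: (−1)^0·4.0000/(4)·0.0452^4·0.9990^0 = +0.000004
  k=1: (−1)^1·4.0000/(1)·0.0452^2·0.9990^2 = -0.008149
  k=2: (−1)^2·4.0000/(4)·0.0452^0·0.9990^4 = +0.995922
d^2_{0,0}(3.0512) = +0.000004 -0.008149 +0.995922 = +0.987777
Phases: e^{-i·(0)·0.1391}=+1.000000+0.000000i, e^{-i·(0)·1.02}=+1.000000+0.000000i ⇒ D=+0.987777+0.000000i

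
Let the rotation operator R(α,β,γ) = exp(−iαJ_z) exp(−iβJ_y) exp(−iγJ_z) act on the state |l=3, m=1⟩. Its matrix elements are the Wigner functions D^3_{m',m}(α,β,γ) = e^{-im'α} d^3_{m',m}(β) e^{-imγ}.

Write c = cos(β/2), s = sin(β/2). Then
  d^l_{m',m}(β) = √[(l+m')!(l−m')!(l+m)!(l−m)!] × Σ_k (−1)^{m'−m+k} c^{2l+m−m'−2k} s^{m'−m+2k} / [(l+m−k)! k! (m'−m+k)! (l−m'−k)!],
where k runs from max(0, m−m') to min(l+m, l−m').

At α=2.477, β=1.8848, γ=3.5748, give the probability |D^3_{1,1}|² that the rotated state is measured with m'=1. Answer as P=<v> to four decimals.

First d^3_{1,1}(β=1.8848), then the phase factors e^{-i(1)α} and e^{-i(1)γ}:
c=cos(1.8848/2)=0.587848, s=sin(1.8848/2)=0.808971; N=√[24·2·24·2]=48.000000
k∈{0,1,2} keeps every argument non-negative
  k=0: (−1)^0·48.0000/(48)·0.5878^6·0.8090^0 = +0.041266
  k=1: (−1)^1·48.0000/(6)·0.5878^4·0.8090^2 = -0.625197
  k=2: (−1)^2·48.0000/(8)·0.5878^2·0.8090^4 = +0.888002
d^3_{1,1}(1.8848) = +0.041266 -0.625197 +0.888002 = +0.304071
|D^3_{1,1}|² = |d^3_{1,1}(β)|² = (+0.304071)² = 0.092459 (the z-rotation phases have unit modulus)

P=0.0925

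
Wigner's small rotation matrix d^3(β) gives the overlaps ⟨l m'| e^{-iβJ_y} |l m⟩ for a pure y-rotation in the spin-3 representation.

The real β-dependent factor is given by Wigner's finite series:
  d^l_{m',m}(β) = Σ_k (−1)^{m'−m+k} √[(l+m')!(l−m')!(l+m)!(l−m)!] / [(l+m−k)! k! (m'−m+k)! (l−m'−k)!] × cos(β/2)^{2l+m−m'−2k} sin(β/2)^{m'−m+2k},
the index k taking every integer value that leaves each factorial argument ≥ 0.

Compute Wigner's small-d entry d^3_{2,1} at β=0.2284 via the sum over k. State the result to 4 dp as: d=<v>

d^3_{2,1}(β=0.2284) via Wigner's sum:
With c≡cos(β/2)=0.993486 and s≡sin(β/2)=0.113952, N=[120·1·24·2]^{1/2}=75.894664
The bounds max(0,m−m')=0 and min(l+m,l−m')=1 give 2 terms
  k=0: (−1)^1·75.8947/(24)·0.9935^5·0.1140^1 = -0.348764
  k=1: (−1)^2·75.8947/(12)·0.9935^3·0.1140^3 = +0.009177
d^3_{2,1}(0.2284) = -0.348764 +0.009177 = -0.339587

d=-0.3396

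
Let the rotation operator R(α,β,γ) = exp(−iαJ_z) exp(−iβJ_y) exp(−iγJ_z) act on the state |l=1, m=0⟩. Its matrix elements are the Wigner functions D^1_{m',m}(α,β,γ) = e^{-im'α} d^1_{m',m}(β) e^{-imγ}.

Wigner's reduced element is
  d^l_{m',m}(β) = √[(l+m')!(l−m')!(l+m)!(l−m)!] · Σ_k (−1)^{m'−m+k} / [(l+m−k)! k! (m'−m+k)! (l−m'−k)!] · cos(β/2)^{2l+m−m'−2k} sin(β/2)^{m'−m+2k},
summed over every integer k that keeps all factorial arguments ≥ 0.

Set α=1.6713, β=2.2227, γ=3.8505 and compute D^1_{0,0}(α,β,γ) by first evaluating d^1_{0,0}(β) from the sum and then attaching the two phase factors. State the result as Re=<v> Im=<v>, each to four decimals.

Split into d^1_{0,0}(β=2.2227) × two z-phases.
c=cos(2.2227/2)=0.443452, s=sin(2.2227/2)=0.896298; N=√[1·1·1·1]=1.000000
The bounds max(0,m−m')=0 and min(l+m,l−m')=1 give 2 terms
  k=0: (−1)^0·1.0000/(1)·0.4435^2·0.8963^0 = +0.196650
  k=1: (−1)^1·1.0000/(1)·0.4435^0·0.8963^2 = -0.803350
d^1_{0,0}(2.2227) = +0.196650 -0.803350 = -0.606701
D = (+1.000000+0.000000i)·(-0.606701)·(+1.000000+0.000000i) = -0.606701+0.000000i

Re=-0.6067 Im=0.0000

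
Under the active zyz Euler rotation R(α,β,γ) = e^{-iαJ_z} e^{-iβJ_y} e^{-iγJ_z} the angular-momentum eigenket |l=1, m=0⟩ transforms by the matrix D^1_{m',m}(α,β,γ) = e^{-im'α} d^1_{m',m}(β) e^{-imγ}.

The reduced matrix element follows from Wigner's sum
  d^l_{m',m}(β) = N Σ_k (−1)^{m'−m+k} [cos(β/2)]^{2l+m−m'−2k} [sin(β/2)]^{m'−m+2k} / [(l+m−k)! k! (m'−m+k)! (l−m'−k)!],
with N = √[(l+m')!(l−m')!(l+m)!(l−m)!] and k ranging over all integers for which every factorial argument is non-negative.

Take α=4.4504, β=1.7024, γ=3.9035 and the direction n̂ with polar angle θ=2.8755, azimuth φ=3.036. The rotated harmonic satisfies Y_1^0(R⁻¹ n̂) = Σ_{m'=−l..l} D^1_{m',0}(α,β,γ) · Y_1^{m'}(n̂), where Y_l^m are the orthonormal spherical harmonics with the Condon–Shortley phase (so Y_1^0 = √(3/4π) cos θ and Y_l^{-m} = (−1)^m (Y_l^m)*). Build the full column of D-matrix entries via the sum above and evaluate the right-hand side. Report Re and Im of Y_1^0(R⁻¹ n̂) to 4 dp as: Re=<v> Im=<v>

Need the full column D^1_{m',0} for m'=−1..1 at α=4.4504, β=1.7024, γ=3.9035.
cos(β/2)=0.659081, sin(β/2)=0.752072
d^1_{-1,0}: single k=1 term ⇒ +0.700992;  D = -0.181559-0.677072i
d^1_{0,0}: k∈[0..1] ⇒ +0.434388 -0.565612 = -0.131224;  D = -0.131224+0.000000i
d^1_{1,0}: single k=0 term ⇒ -0.700992;  D = +0.181559-0.677072i
Y_1^{m'}(θ=2.8755,φ=3.036) and Σ D·Y over m':
  (-0.1816-0.6771i)·(-0.0903-0.0096i)  (-0.1312+0.0000i)·(-0.4714+0.0000i)  (+0.1816-0.6771i)·(+0.0903-0.0096i)
Y_1^0(R⁻¹ n̂) = +0.081700+0.000000i

Re=0.0817 Im=0.0000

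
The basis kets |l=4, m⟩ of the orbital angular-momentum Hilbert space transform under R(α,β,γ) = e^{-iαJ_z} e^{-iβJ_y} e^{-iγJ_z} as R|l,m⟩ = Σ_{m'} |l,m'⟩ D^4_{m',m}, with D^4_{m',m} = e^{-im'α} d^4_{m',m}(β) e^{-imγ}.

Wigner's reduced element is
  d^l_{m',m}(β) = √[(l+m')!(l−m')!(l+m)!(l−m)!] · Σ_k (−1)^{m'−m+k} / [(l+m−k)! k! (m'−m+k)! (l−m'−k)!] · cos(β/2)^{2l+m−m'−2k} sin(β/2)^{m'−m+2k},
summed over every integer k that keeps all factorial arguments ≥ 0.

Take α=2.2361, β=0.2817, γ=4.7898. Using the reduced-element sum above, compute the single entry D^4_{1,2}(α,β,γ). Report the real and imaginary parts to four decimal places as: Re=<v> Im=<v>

Split into d^4_{1,2}(β=0.2817) × two z-phases.
With c≡cos(β/2)=0.990097 and s≡sin(β/2)=0.140385, N=[120·6·720·2]^{1/2}=1018.233765
The bounds max(0,m−m')=1 and min(l+m,l−m')=3 give 3 terms
  k=1: (−1)^0·1018.2338/(240)·0.9901^7·0.1404^1 = +0.555521
  k=2: (−1)^1·1018.2338/(48)·0.9901^5·0.1404^3 = -0.055841
  k=3: (−1)^2·1018.2338/(72)·0.9901^3·0.1404^5 = +0.000748
d^4_{1,2}(0.2817) = +0.555521 -0.055841 +0.000748 = +0.500428
Attach z-rotation phases: D = e^{-i(1)(2.2361)}·(+0.500428)·e^{-i(2)(4.7898)} = +0.365929+0.341357i

Re=0.3659 Im=0.3414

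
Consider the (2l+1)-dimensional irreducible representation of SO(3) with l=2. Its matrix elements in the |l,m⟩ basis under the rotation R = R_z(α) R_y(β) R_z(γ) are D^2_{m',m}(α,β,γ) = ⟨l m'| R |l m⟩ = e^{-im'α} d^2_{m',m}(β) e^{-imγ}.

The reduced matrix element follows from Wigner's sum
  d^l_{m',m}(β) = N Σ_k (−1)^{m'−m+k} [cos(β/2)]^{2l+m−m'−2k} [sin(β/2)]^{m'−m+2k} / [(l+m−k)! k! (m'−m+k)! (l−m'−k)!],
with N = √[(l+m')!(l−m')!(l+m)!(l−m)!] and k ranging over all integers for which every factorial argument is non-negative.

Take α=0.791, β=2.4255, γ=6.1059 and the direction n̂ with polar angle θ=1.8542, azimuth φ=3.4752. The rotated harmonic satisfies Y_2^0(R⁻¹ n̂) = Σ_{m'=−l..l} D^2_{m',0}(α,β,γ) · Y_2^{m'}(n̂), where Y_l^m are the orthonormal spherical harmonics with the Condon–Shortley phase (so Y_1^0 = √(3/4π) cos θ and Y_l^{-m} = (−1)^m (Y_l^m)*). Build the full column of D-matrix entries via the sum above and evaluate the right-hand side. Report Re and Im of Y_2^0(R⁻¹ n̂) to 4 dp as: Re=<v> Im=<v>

Need the full column D^2_{m',0} for m'=−2..2 at α=0.791, β=2.4255, γ=6.1059.
cos(β/2)=0.350445, sin(β/2)=0.936583
d^2_{-2,0}: single k=2 term ⇒ +0.263881;  D = -0.002956+0.263865i
d^2_{-1,0}: k∈[1..2] ⇒ +0.098737 -0.705237 = -0.606499;  D = -0.426451-0.431255i
d^2_{0,0}: k∈[0..2] ⇒ +0.015083 -0.430916 +0.769459 = +0.353626;  D = +0.353626+0.000000i
d^2_{1,0}: k∈[0..1] ⇒ -0.098737 +0.705237 = +0.606499;  D = +0.426451-0.431255i
d^2_{2,0}: single k=0 term ⇒ +0.263881;  D = -0.002956-0.263865i
Y_2^{m'}(θ=1.8542,φ=3.4752) and Σ D·Y over m':
  (-0.0030+0.2639i)·(+0.2797-0.2203i)  (-0.4265-0.4313i)·(+0.1960-0.0679i)  (+0.3536+0.0000i)·(-0.2414+0.0000i)  (+0.4265-0.4313i)·(-0.1960-0.0679i)  (-0.0030-0.2639i)·(+0.2797+0.2203i)
Y_2^0(R⁻¹ n̂) = -0.196467+0.000000i

Re=-0.1965 Im=0.0000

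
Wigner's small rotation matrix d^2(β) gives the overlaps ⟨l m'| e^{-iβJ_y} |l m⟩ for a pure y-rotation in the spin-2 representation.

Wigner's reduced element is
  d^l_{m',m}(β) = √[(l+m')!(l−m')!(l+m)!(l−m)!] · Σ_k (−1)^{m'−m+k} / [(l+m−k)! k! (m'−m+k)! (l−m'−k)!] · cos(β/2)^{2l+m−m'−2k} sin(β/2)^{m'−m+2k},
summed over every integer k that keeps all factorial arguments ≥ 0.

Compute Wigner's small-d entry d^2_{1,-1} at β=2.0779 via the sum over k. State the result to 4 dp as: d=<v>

d^2_{1,-1}(β=2.0779) via Wigner's sum:
Half-angle: c=0.507126, s=0.861872. N=√(6·1·1·6)=6.000000
Admissible k: 0..1 (factorial args all ≥0)
  k=0: (−1)^2·6.0000/(2)·0.5071^2·0.8619^2 = +0.573110
  k=1: (−1)^3·6.0000/(6)·0.5071^0·0.8619^4 = -0.551787
d^2_{1,-1}(2.0779) = +0.573110 -0.551787 = +0.021323

d=0.0213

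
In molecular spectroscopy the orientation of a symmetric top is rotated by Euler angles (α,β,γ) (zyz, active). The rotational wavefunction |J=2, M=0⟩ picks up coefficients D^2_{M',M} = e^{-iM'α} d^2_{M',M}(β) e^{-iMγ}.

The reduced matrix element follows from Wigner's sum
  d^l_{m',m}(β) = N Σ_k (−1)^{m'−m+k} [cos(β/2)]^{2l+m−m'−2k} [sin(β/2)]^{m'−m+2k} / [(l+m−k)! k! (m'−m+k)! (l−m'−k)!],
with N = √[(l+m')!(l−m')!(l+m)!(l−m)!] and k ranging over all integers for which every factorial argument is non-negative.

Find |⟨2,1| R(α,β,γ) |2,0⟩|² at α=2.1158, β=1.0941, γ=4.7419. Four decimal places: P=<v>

First d^2_{1,0}(β=1.0941), then the phase factors e^{-i(1)α} and e^{-i(0)γ}:
Half-angle: c=0.854063, s=0.520170. N=√(6·1·2·2)=4.898979
Admissible k: 0..1 (factorial args all ≥0)
  k=0: (−1)^1·4.8990/(2)·0.8541^3·0.5202^1 = -0.793762
  k=1: (−1)^2·4.8990/(2)·0.8541^1·0.5202^3 = +0.294443
d^2_{1,0}(1.0941) = -0.793762 +0.294443 = -0.499319
|D^2_{1,0}|² = |d^2_{1,0}(β)|² = (-0.499319)² = 0.249319 (the z-rotation phases have unit modulus)

P=0.2493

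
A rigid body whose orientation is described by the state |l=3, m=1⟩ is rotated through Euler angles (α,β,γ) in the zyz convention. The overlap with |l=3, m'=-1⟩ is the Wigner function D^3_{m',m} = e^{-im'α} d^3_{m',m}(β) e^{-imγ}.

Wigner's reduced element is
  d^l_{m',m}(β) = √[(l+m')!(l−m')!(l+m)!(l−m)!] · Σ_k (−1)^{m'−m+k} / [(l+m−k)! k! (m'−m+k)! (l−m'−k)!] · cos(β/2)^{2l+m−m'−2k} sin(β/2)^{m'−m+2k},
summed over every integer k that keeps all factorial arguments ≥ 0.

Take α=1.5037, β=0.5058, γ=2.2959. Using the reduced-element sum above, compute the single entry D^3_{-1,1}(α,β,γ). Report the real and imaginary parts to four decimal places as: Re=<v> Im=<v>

Re=0.2113 Im=-0.2142

D^3_{-1,1}(1.5037,0.5058,2.2959) = e^{-i·-1·1.5037}·d^3_{-1,1}(0.5058)·e^{-i·1·2.2959}. Compute d first:
With c≡cos(β/2)=0.968191 and s≡sin(β/2)=0.250213, N=[2·24·24·2]^{1/2}=48.000000
The bounds max(0,m−m')=2 and min(l+m,l−m')=4 give 3 terms
  k=2: (−1)^0·48.0000/(8)·0.9682^4·0.2502^2 = +0.330076
  k=3: (−1)^1·48.0000/(6)·0.9682^2·0.2502^4 = -0.029393
  k=4: (−1)^2·48.0000/(48)·0.9682^0·0.2502^6 = +0.000245
d^3_{-1,1}(0.5058) = +0.330076 -0.029393 +0.000245 = +0.300928
Phases: e^{-i·(-1)·1.5037}=+0.067046+0.997750i, e^{-i·(1)·2.2959}=-0.663213-0.748431i ⇒ D=+0.211336-0.214231i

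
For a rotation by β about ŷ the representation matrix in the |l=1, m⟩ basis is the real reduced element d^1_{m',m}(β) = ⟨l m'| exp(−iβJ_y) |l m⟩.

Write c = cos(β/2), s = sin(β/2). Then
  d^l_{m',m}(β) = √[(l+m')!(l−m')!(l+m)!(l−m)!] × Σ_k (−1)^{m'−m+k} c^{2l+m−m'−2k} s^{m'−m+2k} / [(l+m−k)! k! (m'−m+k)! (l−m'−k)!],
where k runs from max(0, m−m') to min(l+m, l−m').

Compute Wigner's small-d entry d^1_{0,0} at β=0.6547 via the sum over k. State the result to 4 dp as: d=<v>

d=0.7932

d^1_{0,0}(β=0.6547) via Wigner's sum:
c=cos(0.6547/2)=0.946898, s=sin(0.6547/2)=0.321535; N=√[1·1·1·1]=1.000000
k∈{0,1} keeps every argument non-negative
  k=0: (−1)^0·1.0000/(1)·0.9469^2·0.3215^0 = +0.896615
  k=1: (−1)^1·1.0000/(1)·0.9469^0·0.3215^2 = -0.103385
d^1_{0,0}(0.6547) = +0.896615 -0.103385 = +0.793231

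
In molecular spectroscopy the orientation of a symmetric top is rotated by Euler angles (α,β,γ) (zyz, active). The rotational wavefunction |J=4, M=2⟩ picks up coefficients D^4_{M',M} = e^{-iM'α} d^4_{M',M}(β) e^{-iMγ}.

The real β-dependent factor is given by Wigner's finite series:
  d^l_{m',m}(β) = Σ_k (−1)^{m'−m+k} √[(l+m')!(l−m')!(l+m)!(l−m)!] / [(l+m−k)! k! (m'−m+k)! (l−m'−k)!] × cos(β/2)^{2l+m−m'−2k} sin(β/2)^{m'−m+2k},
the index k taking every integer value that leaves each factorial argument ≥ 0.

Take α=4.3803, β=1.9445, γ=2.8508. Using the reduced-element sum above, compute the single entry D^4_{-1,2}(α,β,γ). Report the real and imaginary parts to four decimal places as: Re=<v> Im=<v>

Re=-0.0937 Im=0.3678

First d^4_{-1,2}(β=1.9445), then the phase factors e^{-i(-1)α} and e^{-i(2)γ}:
c=cos(1.9445/2)=0.563442, s=sin(1.9445/2)=0.826156; N=√[6·120·720·2]=1018.233765
The bounds max(0,m−m')=3 and min(l+m,l−m')=5 give 3 terms
  k=3: (−1)^0·1018.2338/(72)·0.5634^5·0.8262^3 = +0.452842
  k=4: (−1)^1·1018.2338/(48)·0.5634^3·0.8262^5 = -1.460371
  k=5: (−1)^2·1018.2338/(240)·0.5634^1·0.8262^7 = +0.627940
d^4_{-1,2}(1.9445) = +0.452842 -1.460371 +0.627940 = -0.379589
D = (-0.326019-0.945363i)·(-0.379589)·(+0.835593+0.549349i) = -0.093726+0.367835i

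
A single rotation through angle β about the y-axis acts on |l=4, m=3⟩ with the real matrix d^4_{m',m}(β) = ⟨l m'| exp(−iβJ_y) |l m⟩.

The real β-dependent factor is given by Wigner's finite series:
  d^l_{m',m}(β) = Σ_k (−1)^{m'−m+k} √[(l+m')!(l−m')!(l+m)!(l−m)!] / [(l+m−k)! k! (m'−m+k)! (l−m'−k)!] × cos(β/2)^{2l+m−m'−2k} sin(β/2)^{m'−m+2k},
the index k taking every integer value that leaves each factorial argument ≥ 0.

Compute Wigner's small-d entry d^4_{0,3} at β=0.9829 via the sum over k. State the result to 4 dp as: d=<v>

d=0.4726

d^4_{0,3}(β=0.9829) via Wigner's sum:
c=cos(0.9829/2)=0.881650, s=sin(0.9829/2)=0.471905; N=√[24·24·5040·1]=1703.830978
k∈{3,4} keeps every argument non-negative
  k=3: (−1)^0·1703.8310/(144)·0.8816^5·0.4719^3 = +0.662380
  k=4: (−1)^1·1703.8310/(144)·0.8816^3·0.4719^5 = -0.189768
d^4_{0,3}(0.9829) = +0.662380 -0.189768 = +0.472611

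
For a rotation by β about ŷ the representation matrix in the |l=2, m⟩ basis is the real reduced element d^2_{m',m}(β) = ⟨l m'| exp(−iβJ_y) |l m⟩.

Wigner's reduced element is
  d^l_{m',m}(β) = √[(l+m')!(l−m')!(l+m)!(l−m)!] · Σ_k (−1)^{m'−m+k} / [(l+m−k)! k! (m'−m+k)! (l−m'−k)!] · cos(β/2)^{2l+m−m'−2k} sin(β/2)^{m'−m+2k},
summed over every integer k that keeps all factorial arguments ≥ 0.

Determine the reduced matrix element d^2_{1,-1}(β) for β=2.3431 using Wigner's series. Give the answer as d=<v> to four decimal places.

d=-0.3358

d^2_{1,-1}(β=2.3431) via Wigner's sum:
Half-angle: c=0.388724, s=0.921354. N=√(6·1·1·6)=6.000000
k: max(0,(-1)−(1))=0 … min(2+(-1),2−(1))=1
  k=0: (−1)^2·6.0000/(2)·0.3887^2·0.9214^2 = +0.384820
  k=1: (−1)^3·6.0000/(6)·0.3887^0·0.9214^4 = -0.720620
d^2_{1,-1}(2.3431) = +0.384820 -0.720620 = -0.335801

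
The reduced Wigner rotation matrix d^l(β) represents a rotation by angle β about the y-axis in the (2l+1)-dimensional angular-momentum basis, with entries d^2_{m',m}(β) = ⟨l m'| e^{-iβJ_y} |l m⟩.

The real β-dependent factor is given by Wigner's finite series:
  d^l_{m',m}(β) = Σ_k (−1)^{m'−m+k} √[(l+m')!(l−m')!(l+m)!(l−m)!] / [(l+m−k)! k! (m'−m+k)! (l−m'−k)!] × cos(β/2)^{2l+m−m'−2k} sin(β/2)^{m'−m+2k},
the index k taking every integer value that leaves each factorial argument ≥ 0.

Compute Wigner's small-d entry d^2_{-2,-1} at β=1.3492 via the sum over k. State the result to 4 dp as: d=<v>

d=0.5950

d^2_{-2,-1}(β=1.3492) via Wigner's sum:
Half-angle: c=0.780957, s=0.624585. N=√(1·24·1·6)=12.000000
k∈{1} keeps every argument non-negative
  k=1: (−1)^0·12.0000/(6)·0.7810^3·0.6246^1 = +0.594980
d^2_{-2,-1}(1.3492) = +0.594980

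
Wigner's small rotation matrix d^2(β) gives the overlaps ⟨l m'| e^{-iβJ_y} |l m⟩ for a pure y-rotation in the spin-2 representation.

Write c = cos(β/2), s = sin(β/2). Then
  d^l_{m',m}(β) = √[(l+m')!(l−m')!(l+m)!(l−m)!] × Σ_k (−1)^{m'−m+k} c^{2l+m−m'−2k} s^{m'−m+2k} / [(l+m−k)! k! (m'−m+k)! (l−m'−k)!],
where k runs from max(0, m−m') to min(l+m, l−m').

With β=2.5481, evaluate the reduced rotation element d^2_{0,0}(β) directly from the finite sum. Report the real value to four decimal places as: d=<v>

d=0.5308

d^2_{0,0}(β=2.5481) via Wigner's sum:
c=cos(2.5481/2)=0.292410, s=sin(2.5481/2)=0.956293; N=√[2·2·2·2]=4.000000
k: max(0,(0)−(0))=0 … min(2+(0),2−(0))=2
  k=0: (−1)^0·4.0000/(4)·0.2924^4·0.9563^0 = +0.007311
  k=1: (−1)^1·4.0000/(1)·0.2924^2·0.9563^2 = -0.312772
  k=2: (−1)^2·4.0000/(4)·0.2924^0·0.9563^4 = +0.836303
d^2_{0,0}(2.5481) = +0.007311 -0.312772 +0.836303 = +0.530843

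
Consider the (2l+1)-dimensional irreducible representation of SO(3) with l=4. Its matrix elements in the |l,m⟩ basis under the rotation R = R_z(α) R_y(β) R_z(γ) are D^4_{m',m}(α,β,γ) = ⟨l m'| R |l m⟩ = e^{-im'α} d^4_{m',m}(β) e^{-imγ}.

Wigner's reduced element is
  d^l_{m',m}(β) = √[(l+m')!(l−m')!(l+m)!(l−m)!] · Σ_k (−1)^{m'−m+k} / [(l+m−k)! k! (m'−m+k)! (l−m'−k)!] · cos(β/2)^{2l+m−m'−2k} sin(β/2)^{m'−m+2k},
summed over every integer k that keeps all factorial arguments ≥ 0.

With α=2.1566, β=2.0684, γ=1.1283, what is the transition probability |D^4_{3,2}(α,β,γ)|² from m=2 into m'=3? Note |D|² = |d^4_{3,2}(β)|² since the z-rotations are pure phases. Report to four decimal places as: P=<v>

First d^4_{3,2}(β=2.0684), then the phase factors e^{-i(3)α} and e^{-i(2)γ}:
With c≡cos(β/2)=0.511214 and s≡sin(β/2)=0.859454, N=[5040·1·720·2]^{1/2}=2693.993318
k: max(0,(2)−(3))=0 … min(4+(2),4−(3))=1
  k=0: (−1)^1·2693.9933/(720)·0.5112^7·0.8595^1 = -0.029343
  k=1: (−1)^2·2693.9933/(240)·0.5112^5·0.8595^3 = +0.248808
d^4_{3,2}(2.0684) = -0.029343 +0.248808 = +0.219465
|D^4_{3,2}|² = |d^4_{3,2}(β)|² = (+0.219465)² = 0.048165 (the z-rotation phases have unit modulus)

P=0.0482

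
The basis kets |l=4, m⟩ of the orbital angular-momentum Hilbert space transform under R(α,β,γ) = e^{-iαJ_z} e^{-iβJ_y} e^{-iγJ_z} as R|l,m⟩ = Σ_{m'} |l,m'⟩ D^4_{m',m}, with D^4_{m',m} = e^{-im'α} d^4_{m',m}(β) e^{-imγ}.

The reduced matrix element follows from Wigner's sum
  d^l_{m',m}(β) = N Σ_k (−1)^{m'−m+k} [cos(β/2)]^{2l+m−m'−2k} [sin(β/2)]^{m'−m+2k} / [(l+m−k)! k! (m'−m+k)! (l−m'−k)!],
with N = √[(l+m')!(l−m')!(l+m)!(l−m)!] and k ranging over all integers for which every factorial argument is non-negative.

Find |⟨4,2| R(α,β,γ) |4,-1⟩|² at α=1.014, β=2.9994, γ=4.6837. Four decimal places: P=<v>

First d^4_{2,-1}(β=2.9994), then the phase factors e^{-i(2)α} and e^{-i(-1)γ}:
c=cos(2.9994/2)=0.071036, s=sin(2.9994/2)=0.997474; N=√[720·2·6·120]=1018.233765
k: max(0,(-1)−(2))=0 … min(4+(-1),4−(2))=2
  k=0: (−1)^3·1018.2338/(72)·0.0710^5·0.9975^3 = -0.000025
  k=1: (−1)^4·1018.2338/(48)·0.0710^3·0.9975^5 = +0.007509
  k=2: (−1)^5·1018.2338/(240)·0.0710^1·0.9975^7 = -0.296093
d^4_{2,-1}(2.9994) = -0.000025 +0.007509 -0.296093 = -0.288610
|D^4_{2,-1}|² = |d^4_{2,-1}(β)|² = (-0.288610)² = 0.083295 (the z-rotation phases have unit modulus)

P=0.0833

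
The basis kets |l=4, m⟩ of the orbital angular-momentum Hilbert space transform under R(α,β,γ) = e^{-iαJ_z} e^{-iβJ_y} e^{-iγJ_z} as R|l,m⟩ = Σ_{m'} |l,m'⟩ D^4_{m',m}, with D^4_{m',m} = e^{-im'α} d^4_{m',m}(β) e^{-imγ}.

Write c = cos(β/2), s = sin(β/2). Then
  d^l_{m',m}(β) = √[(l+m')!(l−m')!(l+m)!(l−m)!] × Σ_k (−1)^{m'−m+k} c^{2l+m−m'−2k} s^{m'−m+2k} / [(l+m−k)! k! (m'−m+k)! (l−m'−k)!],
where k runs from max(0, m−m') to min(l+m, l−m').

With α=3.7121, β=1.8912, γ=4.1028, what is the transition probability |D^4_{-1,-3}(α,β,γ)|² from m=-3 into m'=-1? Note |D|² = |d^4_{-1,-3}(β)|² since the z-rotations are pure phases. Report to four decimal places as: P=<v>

D^4_{-1,-3}(3.7121,1.8912,4.1028) = e^{-i·-1·3.7121}·d^4_{-1,-3}(1.8912)·e^{-i·-3·4.1028}. Compute d first:
Half-angle: c=0.585256, s=0.810848. N=√(6·120·1·5040)=1904.940944
Admissible k: 0..1 (factorial args all ≥0)
  k=0: (−1)^2·1904.9409/(240)·0.5853^6·0.8108^2 = +0.209714
  k=1: (−1)^3·1904.9409/(144)·0.5853^4·0.8108^4 = -0.670907
d^4_{-1,-3}(1.8912) = +0.209714 -0.670907 = -0.461193
|D^4_{-1,-3}|² = |d^4_{-1,-3}(β)|² = (-0.461193)² = 0.212699 (the z-rotation phases have unit modulus)

P=0.2127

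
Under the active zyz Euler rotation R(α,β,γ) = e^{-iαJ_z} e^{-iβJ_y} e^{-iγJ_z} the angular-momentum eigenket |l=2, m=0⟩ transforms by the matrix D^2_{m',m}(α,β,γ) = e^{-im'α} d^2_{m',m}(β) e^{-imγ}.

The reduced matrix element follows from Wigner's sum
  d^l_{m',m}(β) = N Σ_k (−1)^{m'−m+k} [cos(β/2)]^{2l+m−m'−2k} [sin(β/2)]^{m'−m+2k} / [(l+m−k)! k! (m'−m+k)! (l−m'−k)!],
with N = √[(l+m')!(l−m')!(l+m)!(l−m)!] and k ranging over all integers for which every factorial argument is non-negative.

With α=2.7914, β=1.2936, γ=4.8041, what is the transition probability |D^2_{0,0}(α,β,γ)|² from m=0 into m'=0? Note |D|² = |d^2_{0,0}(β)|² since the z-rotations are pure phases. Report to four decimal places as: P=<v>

D^2_{0,0}(2.7914,1.2936,4.8041) = e^{-i·0·2.7914}·d^2_{0,0}(1.2936)·e^{-i·0·4.8041}. Compute d first:
Half-angle: c=0.798016, s=0.602636. N=√(2·2·2·2)=4.000000
Admissible k: 0..2 (factorial args all ≥0)
  k=0: (−1)^0·4.0000/(4)·0.7980^4·0.6026^0 = +0.405553
  k=1: (−1)^1·4.0000/(1)·0.7980^2·0.6026^2 = -0.925110
  k=2: (−1)^2·4.0000/(4)·0.7980^0·0.6026^4 = +0.131892
d^2_{0,0}(1.2936) = +0.405553 -0.925110 +0.131892 = -0.387665
|D^2_{0,0}|² = |d^2_{0,0}(β)|² = (-0.387665)² = 0.150284 (the z-rotation phases have unit modulus)

P=0.1503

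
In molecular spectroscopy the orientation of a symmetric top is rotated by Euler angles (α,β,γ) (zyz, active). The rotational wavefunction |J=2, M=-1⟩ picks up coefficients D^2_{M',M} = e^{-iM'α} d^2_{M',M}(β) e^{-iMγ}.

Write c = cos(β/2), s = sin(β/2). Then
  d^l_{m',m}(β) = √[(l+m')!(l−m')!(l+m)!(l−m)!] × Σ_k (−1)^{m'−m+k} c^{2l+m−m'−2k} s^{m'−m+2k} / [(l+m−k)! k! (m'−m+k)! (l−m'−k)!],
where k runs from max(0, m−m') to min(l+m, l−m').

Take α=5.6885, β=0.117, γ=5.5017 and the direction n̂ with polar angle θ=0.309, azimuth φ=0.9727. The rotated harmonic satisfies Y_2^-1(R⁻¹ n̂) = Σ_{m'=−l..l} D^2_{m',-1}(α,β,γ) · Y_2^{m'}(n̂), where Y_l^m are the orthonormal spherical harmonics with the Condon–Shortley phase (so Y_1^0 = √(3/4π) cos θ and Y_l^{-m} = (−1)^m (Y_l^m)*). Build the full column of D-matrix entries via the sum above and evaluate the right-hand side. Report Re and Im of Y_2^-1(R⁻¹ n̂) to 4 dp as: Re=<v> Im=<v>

Need the full column D^2_{m',-1} for m'=−2..2 at α=5.6885, β=0.117, γ=5.5017.
cos(β/2)=0.998289, sin(β/2)=0.058467
d^2_{-2,-1}: single k=1 term ⇒ +0.116334;  D = -0.045309-0.107148i
d^2_{-1,-1}: k∈[0..1] ⇒ +0.993175 -0.010220 = +0.982955;  D = +0.190103-0.964397i
d^2_{0,-1}: k∈[0..1] ⇒ -0.142480 +0.000489 = -0.141991;  D = -0.100795+0.100009i
d^2_{1,-1}: k∈[0..1] ⇒ +0.010220 -0.000012 = +0.010208;  D = +0.010031-0.001896i
d^2_{2,-1}: single k=0 term ⇒ -0.000399;  D = -0.000366-0.000158i
Y_2^{m'}(θ=0.309,φ=0.9727) and Σ D·Y over m':
  (-0.0453-0.1071i)·(-0.0131-0.0332i)  (+0.1901-0.9644i)·(+0.1260-0.1850i)  (-0.1008+0.1000i)·(+0.5433+0.0000i)  (+0.0100-0.0019i)·(-0.1260-0.1850i)  (-0.0004-0.0002i)·(-0.0131+0.0332i)
Y_2^-1(R⁻¹ n̂) = -0.213751-0.101082i

Re=-0.2138 Im=-0.1011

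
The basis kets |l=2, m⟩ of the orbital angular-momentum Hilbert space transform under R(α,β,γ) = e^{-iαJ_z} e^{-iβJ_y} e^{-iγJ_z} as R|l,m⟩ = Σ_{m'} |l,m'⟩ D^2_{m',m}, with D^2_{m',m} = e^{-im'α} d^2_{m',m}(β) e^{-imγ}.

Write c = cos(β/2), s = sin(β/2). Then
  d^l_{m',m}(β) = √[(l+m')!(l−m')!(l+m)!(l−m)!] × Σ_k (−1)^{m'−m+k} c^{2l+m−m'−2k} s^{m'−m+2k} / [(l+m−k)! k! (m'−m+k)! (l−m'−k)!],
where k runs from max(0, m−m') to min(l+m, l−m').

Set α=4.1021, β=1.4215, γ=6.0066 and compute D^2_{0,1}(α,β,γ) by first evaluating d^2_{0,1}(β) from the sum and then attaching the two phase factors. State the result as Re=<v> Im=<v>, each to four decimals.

First d^2_{0,1}(β=1.4215), then the phase factors e^{-i(0)α} and e^{-i(1)γ}:
Half-angle: c=0.757873, s=0.652402. N=√(2·2·6·1)=4.898979
The bounds max(0,m−m')=1 and min(l+m,l−m')=2 give 2 terms
  k=1: (−1)^0·4.8990/(2)·0.7579^3·0.6524^1 = +0.695633
  k=2: (−1)^1·4.8990/(2)·0.7579^1·0.6524^3 = -0.515488
d^2_{0,1}(1.4215) = +0.695633 -0.515488 = +0.180145
Phases: e^{-i·(0)·4.1021}=+1.000000+0.000000i, e^{-i·(1)·6.0066}=+0.961994+0.273072i ⇒ D=+0.173298+0.049193i

Re=0.1733 Im=0.0492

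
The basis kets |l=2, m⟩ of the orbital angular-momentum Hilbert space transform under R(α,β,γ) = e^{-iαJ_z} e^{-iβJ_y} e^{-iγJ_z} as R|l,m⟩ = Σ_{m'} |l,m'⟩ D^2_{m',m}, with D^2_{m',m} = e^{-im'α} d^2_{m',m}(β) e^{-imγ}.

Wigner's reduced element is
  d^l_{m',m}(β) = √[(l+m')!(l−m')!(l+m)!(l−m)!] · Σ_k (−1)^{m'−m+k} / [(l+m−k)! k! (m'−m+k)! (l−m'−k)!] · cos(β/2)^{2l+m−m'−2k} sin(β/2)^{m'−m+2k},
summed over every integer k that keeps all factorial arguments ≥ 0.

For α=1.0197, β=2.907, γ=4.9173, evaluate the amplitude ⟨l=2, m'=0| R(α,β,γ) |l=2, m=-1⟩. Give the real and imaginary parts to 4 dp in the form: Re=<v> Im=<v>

Re=0.0563 Im=-0.2711

D^2_{0,-1}(1.0197,2.907,4.9173) = e^{-i·0·1.0197}·d^2_{0,-1}(2.907)·e^{-i·-1·4.9173}. Compute d first:
c=cos(2.907/2)=0.117028, s=sin(2.907/2)=0.993129; N=√[2·2·1·6]=4.898979
The bounds max(0,m−m')=0 and min(l+m,l−m')=1 give 2 terms
  k=0: (−1)^1·4.8990/(2)·0.1170^3·0.9931^1 = -0.003899
  k=1: (−1)^2·4.8990/(2)·0.1170^1·0.9931^3 = +0.280789
d^2_{0,-1}(2.907) = -0.003899 +0.280789 = +0.276890
Attach z-rotation phases: D = e^{-i(0)(1.0197)}·(+0.276890)·e^{-i(-1)(4.9173)} = +0.056342-0.271097i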